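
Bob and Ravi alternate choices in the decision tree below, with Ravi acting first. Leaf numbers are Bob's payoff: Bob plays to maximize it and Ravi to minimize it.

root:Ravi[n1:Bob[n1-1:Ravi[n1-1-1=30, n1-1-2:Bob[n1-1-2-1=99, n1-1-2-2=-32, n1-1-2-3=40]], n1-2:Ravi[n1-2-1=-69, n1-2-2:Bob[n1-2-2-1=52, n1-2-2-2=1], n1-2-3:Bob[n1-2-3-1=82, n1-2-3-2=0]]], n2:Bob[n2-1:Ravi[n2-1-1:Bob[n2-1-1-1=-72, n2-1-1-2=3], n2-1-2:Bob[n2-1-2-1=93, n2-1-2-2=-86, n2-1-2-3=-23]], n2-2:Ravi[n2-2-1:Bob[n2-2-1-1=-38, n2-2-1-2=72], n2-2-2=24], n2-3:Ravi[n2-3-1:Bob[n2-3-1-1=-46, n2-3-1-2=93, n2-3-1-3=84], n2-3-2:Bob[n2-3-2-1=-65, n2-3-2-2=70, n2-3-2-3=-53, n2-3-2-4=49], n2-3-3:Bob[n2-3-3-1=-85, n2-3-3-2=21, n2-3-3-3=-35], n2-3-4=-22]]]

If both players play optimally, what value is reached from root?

n1-1-2 (Bob): max(99, -32, 40) = 99
n1-1 (Ravi): min(30, 99) = 30
n1-2-2 (Bob): max(52, 1) = 52
n1-2-3 (Bob): max(82, 0) = 82
n1-2 (Ravi): min(-69, 52, 82) = -69
n1 (Bob): max(30, -69) = 30
n2-1-1 (Bob): max(-72, 3) = 3
n2-1-2 (Bob): max(93, -86, -23) = 93
n2-1 (Ravi): min(3, 93) = 3
n2-2-1 (Bob): max(-38, 72) = 72
n2-2 (Ravi): min(72, 24) = 24
n2-3-1 (Bob): max(-46, 93, 84) = 93
n2-3-2 (Bob): max(-65, 70, -53, 49) = 70
n2-3-3 (Bob): max(-85, 21, -35) = 21
n2-3 (Ravi): min(93, 70, 21, -22) = -22
n2 (Bob): max(3, 24, -22) = 24
root (Ravi): min(30, 24) = 24

24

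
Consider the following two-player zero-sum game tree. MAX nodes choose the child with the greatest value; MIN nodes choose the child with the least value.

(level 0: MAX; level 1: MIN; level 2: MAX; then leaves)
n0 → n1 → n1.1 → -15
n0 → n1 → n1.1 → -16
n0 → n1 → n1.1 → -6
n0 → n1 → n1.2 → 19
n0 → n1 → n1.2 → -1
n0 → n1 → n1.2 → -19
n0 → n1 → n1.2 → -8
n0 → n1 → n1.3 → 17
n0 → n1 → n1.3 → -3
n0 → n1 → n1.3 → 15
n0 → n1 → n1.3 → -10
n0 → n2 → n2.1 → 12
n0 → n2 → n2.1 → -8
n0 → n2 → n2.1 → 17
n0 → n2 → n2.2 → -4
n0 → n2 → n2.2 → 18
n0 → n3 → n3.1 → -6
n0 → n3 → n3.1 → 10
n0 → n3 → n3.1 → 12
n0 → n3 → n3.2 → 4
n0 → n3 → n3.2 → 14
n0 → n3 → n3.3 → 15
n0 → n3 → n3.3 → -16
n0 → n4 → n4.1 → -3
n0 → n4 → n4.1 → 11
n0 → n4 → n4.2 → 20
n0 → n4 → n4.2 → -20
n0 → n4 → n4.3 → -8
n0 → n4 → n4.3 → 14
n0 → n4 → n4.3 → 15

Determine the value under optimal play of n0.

17

n1.1 (MAX): max(-15, -16, -6) = -6
n1.2 (MAX): max(19, -1, -19, -8) = 19
n1.3 (MAX): max(17, -3, 15, -10) = 17
n1 (MIN): min(-6, 19, 17) = -6
n2.1 (MAX): max(12, -8, 17) = 17
n2.2 (MAX): max(-4, 18) = 18
n2 (MIN): min(17, 18) = 17
n3.1 (MAX): max(-6, 10, 12) = 12
n3.2 (MAX): max(4, 14) = 14
n3.3 (MAX): max(15, -16) = 15
n3 (MIN): min(12, 14, 15) = 12
n4.1 (MAX): max(-3, 11) = 11
n4.2 (MAX): max(20, -20) = 20
n4.3 (MAX): max(-8, 14, 15) = 15
n4 (MIN): min(11, 20, 15) = 11
n0 (MAX): max(-6, 17, 12, 11) = 17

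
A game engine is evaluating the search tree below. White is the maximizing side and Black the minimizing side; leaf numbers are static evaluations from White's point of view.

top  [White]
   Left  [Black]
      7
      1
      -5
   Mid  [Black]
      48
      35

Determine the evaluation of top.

Left (Black): min(7, 1, -5) = -5
Mid (Black): min(48, 35) = 35
top (White): max(-5, 35) = 35

35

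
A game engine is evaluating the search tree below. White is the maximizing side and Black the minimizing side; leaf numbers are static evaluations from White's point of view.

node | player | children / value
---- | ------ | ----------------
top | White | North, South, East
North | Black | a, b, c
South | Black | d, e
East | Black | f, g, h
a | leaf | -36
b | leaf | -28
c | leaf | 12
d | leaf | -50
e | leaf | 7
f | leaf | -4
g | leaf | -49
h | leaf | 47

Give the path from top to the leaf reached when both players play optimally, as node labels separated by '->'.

top -> North -> a

North (Black): min(-36, -28, 12) = -36
South (Black): min(-50, 7) = -50
East (Black): min(-4, -49, 47) = -49
top (White): max(-36, -50, -49) = -36
At top, White picks North (highest: -36).
At North, Black picks a (lowest: -36).
Terminal value -36.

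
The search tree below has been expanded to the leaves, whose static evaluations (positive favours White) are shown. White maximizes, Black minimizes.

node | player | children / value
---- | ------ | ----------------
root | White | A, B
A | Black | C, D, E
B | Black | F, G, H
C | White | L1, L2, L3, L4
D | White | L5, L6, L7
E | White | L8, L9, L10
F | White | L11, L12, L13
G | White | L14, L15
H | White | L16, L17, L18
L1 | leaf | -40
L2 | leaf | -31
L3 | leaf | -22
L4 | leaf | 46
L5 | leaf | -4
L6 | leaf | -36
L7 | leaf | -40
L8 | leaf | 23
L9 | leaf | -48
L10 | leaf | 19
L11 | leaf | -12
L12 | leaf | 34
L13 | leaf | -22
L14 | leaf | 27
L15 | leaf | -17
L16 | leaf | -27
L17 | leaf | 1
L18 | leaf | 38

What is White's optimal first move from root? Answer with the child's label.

B

C (White): max(-40, -31, -22, 46) = 46
D (White): max(-4, -36, -40) = -4
E (White): max(23, -48, 19) = 23
A (Black): min(46, -4, 23) = -4
F (White): max(-12, 34, -22) = 34
G (White): max(27, -17) = 27
H (White): max(-27, 1, 38) = 38
B (Black): min(34, 27, 38) = 27
root (White): max(-4, 27) = 27
White at root wants the highest of {A=-4, B=27}, so chooses B.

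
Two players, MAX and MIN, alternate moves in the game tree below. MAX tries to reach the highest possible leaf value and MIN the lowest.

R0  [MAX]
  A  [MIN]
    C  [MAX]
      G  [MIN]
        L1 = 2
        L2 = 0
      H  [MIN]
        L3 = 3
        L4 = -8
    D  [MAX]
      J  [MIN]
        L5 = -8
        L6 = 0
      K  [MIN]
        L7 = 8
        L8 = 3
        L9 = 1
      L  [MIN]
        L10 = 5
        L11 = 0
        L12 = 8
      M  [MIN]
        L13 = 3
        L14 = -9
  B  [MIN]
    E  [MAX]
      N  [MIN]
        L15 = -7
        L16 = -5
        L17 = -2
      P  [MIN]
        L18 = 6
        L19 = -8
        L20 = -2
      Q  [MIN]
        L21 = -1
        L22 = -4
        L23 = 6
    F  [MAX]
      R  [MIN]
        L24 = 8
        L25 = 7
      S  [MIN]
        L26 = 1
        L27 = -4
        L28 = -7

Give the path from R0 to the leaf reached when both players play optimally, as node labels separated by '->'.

G (MIN): min(2, 0) = 0
H (MIN): min(3, -8) = -8
C (MAX): max(0, -8) = 0
J (MIN): min(-8, 0) = -8
K (MIN): min(8, 3, 1) = 1
L (MIN): min(5, 0, 8) = 0
M (MIN): min(3, -9) = -9
D (MAX): max(-8, 1, 0, -9) = 1
A (MIN): min(0, 1) = 0
N (MIN): min(-7, -5, -2) = -7
P (MIN): min(6, -8, -2) = -8
Q (MIN): min(-1, -4, 6) = -4
E (MAX): max(-7, -8, -4) = -4
R (MIN): min(8, 7) = 7
S (MIN): min(1, -4, -7) = -7
F (MAX): max(7, -7) = 7
B (MIN): min(-4, 7) = -4
R0 (MAX): max(0, -4) = 0
At R0, MAX picks A (highest: 0).
At A, MIN picks C (lowest: 0).
At C, MAX picks G (highest: 0).
At G, MIN picks L2 (lowest: 0).
Terminal value 0.

R0 -> A -> C -> G -> L2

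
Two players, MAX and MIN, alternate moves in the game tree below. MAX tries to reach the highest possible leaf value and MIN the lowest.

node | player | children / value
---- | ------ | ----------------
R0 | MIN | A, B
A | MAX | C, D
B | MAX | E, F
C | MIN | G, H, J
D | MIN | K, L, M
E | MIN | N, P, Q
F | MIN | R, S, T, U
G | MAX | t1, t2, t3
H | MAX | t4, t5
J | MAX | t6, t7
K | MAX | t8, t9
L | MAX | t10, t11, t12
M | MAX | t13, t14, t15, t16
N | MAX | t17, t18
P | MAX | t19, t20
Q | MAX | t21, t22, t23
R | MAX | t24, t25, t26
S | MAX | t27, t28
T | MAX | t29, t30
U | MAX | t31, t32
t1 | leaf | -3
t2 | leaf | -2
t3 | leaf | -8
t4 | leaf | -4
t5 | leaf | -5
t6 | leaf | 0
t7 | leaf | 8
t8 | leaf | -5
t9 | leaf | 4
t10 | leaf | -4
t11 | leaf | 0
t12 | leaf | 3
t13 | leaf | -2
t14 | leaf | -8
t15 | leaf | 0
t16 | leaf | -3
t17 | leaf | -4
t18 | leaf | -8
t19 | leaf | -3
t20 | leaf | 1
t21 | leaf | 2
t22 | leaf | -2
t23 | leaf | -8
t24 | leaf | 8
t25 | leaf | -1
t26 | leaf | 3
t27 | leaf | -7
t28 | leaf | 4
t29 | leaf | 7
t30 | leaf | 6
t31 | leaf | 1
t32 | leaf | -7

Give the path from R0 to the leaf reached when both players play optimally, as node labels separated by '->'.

G (MAX): max(-3, -2, -8) = -2
H (MAX): max(-4, -5) = -4
J (MAX): max(0, 8) = 8
C (MIN): min(-2, -4, 8) = -4
K (MAX): max(-5, 4) = 4
L (MAX): max(-4, 0, 3) = 3
M (MAX): max(-2, -8, 0, -3) = 0
D (MIN): min(4, 3, 0) = 0
A (MAX): max(-4, 0) = 0
N (MAX): max(-4, -8) = -4
P (MAX): max(-3, 1) = 1
Q (MAX): max(2, -2, -8) = 2
E (MIN): min(-4, 1, 2) = -4
R (MAX): max(8, -1, 3) = 8
S (MAX): max(-7, 4) = 4
T (MAX): max(7, 6) = 7
U (MAX): max(1, -7) = 1
F (MIN): min(8, 4, 7, 1) = 1
B (MAX): max(-4, 1) = 1
R0 (MIN): min(0, 1) = 0
At R0, MIN picks A (lowest: 0).
At A, MAX picks D (highest: 0).
At D, MIN picks M (lowest: 0).
At M, MAX picks t15 (highest: 0).
Terminal value 0.

R0 -> A -> D -> M -> t15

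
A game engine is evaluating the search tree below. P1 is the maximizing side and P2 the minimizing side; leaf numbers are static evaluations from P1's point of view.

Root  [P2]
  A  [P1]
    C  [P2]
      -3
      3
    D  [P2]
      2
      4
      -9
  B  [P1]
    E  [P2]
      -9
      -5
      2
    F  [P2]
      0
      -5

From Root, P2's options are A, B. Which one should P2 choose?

B

C (P2): min(-3, 3) = -3
D (P2): min(2, 4, -9) = -9
A (P1): max(-3, -9) = -3
E (P2): min(-9, -5, 2) = -9
F (P2): min(0, -5) = -5
B (P1): max(-9, -5) = -5
Root (P2): min(-3, -5) = -5
P2 at Root wants the lowest of {A=-3, B=-5}, so chooses B.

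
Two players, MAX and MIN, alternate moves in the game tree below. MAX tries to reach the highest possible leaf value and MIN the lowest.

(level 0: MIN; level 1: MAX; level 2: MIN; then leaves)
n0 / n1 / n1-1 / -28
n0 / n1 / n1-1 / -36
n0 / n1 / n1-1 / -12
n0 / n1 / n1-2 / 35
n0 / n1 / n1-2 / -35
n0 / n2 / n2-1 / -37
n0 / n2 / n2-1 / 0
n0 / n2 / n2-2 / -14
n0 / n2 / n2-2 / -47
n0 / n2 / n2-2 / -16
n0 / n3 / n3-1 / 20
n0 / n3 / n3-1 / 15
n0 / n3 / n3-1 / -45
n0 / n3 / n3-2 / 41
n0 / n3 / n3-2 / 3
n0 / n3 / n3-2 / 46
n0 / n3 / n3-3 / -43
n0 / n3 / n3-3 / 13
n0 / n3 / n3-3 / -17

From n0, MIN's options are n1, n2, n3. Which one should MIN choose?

n2

n1-1 (MIN): min(-28, -36, -12) = -36
n1-2 (MIN): min(35, -35) = -35
n1 (MAX): max(-36, -35) = -35
n2-1 (MIN): min(-37, 0) = -37
n2-2 (MIN): min(-14, -47, -16) = -47
n2 (MAX): max(-37, -47) = -37
n3-1 (MIN): min(20, 15, -45) = -45
n3-2 (MIN): min(41, 3, 46) = 3
n3-3 (MIN): min(-43, 13, -17) = -43
n3 (MAX): max(-45, 3, -43) = 3
n0 (MIN): min(-35, -37, 3) = -37
MIN at n0 wants the lowest of {n1=-35, n2=-37, n3=3}, so chooses n2.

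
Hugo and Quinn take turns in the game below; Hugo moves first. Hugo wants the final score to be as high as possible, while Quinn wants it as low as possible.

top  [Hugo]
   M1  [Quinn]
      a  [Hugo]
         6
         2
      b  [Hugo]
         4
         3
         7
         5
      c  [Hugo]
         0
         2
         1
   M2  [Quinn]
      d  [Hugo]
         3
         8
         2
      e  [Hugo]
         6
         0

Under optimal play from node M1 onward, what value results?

2

a (Hugo): max(6, 2) = 6
b (Hugo): max(4, 3, 7, 5) = 7
c (Hugo): max(0, 2, 1) = 2
M1 (Quinn): min(6, 7, 2) = 2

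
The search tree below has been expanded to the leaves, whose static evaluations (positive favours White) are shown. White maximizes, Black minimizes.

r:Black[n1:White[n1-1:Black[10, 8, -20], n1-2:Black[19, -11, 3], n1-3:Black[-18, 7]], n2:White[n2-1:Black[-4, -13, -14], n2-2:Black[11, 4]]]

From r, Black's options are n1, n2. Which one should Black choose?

n1-1 (Black): min(10, 8, -20) = -20
n1-2 (Black): min(19, -11, 3) = -11
n1-3 (Black): min(-18, 7) = -18
n1 (White): max(-20, -11, -18) = -11
n2-1 (Black): min(-4, -13, -14) = -14
n2-2 (Black): min(11, 4) = 4
n2 (White): max(-14, 4) = 4
r (Black): min(-11, 4) = -11
Black at r wants the lowest of {n1=-11, n2=4}, so chooses n1.

n1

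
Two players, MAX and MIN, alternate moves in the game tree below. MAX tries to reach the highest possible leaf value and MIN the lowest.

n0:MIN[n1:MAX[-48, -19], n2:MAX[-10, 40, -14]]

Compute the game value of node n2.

n2 (MAX): max(-10, 40, -14) = 40

40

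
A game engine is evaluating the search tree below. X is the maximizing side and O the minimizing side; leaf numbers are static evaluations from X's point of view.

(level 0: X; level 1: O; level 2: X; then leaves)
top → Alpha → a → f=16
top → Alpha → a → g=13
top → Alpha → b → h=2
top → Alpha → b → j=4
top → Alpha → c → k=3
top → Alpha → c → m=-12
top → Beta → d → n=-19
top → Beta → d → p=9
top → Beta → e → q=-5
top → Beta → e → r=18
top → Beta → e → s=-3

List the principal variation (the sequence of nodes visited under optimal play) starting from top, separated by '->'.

a (X): max(16, 13) = 16
b (X): max(2, 4) = 4
c (X): max(3, -12) = 3
Alpha (O): min(16, 4, 3) = 3
d (X): max(-19, 9) = 9
e (X): max(-5, 18, -3) = 18
Beta (O): min(9, 18) = 9
top (X): max(3, 9) = 9
At top, X picks Beta (highest: 9).
At Beta, O picks d (lowest: 9).
At d, X picks p (highest: 9).
Terminal value 9.

top -> Beta -> d -> p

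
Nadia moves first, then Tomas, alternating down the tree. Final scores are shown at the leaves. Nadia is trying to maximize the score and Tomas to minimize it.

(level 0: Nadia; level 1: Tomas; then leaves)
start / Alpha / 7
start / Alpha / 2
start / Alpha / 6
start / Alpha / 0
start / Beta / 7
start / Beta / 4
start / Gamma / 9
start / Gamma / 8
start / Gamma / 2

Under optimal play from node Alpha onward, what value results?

Alpha (Tomas): min(7, 2, 6, 0) = 0

0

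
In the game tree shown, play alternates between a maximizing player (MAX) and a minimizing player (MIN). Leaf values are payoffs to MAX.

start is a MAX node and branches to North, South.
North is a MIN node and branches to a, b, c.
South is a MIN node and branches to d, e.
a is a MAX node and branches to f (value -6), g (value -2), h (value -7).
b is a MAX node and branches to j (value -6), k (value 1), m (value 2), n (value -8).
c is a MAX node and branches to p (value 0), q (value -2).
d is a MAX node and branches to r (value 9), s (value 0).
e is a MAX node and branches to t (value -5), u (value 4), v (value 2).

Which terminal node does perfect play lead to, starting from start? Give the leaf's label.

a (MAX): max(-6, -2, -7) = -2
b (MAX): max(-6, 1, 2, -8) = 2
c (MAX): max(0, -2) = 0
North (MIN): min(-2, 2, 0) = -2
d (MAX): max(9, 0) = 9
e (MAX): max(-5, 4, 2) = 4
South (MIN): min(9, 4) = 4
start (MAX): max(-2, 4) = 4
At start, MAX picks South (highest: 4).
At South, MIN picks e (lowest: 4).
At e, MAX picks u (highest: 4).
Terminal value 4.

u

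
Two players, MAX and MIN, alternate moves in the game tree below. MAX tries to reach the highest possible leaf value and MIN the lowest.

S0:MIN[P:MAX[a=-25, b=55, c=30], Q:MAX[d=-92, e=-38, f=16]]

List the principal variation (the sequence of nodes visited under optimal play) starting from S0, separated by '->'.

P (MAX): max(-25, 55, 30) = 55
Q (MAX): max(-92, -38, 16) = 16
S0 (MIN): min(55, 16) = 16
At S0, MIN picks Q (lowest: 16).
At Q, MAX picks f (highest: 16).
Terminal value 16.

S0 -> Q -> f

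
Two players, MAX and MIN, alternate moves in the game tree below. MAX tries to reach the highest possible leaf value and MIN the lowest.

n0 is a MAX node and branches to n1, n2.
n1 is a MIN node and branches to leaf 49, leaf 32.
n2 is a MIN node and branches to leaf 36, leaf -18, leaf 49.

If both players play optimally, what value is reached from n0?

32

n1 (MIN): min(49, 32) = 32
n2 (MIN): min(36, -18, 49) = -18
n0 (MAX): max(32, -18) = 32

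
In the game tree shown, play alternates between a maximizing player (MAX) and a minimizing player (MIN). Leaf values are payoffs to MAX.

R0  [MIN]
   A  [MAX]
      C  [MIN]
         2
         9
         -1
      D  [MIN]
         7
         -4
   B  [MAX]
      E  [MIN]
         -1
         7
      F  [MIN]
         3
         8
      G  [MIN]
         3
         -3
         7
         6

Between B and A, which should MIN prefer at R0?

A

E (MIN): min(-1, 7) = -1
F (MIN): min(3, 8) = 3
G (MIN): min(3, -3, 7, 6) = -3
B (MAX): max(-1, 3, -3) = 3
C (MIN): min(2, 9, -1) = -1
D (MIN): min(7, -4) = -4
A (MAX): max(-1, -4) = -1
MIN prefers the lower value; B=3, A=-1. A is better since -1 < 3.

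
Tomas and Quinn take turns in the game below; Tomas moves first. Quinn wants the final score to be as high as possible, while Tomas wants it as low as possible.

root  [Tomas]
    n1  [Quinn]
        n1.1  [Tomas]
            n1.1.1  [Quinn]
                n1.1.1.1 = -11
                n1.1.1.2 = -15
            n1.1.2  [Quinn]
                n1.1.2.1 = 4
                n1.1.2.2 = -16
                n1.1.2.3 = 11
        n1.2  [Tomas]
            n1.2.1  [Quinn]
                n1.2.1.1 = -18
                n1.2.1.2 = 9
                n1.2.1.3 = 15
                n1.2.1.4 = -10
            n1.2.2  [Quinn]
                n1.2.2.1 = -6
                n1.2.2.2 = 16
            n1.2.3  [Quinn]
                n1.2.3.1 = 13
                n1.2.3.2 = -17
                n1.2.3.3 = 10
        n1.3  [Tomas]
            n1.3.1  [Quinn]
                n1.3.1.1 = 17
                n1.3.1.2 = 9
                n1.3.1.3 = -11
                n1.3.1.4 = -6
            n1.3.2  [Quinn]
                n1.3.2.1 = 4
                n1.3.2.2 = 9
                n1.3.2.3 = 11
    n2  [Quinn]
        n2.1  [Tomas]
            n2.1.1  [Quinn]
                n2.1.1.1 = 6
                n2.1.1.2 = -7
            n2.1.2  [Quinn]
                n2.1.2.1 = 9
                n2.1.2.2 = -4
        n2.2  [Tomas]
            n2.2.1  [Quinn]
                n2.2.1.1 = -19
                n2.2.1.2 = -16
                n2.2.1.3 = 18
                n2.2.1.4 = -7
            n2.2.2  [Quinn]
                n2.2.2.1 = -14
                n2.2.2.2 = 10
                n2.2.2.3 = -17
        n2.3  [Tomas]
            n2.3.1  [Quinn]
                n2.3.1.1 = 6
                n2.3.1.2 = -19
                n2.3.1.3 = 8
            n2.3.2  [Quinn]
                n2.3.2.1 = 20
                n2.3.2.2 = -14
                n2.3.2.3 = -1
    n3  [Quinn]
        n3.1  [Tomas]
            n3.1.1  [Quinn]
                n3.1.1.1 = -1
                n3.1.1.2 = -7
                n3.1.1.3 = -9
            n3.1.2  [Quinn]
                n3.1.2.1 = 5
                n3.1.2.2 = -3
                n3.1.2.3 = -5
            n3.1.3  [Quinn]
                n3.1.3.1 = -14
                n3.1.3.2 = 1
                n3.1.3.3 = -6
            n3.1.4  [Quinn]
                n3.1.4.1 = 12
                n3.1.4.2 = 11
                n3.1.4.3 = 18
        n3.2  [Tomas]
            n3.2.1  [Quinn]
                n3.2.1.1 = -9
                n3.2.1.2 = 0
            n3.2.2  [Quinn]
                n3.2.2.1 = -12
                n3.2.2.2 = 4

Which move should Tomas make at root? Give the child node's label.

n3

n1.1.1 (Quinn): max(-11, -15) = -11
n1.1.2 (Quinn): max(4, -16, 11) = 11
n1.1 (Tomas): min(-11, 11) = -11
n1.2.1 (Quinn): max(-18, 9, 15, -10) = 15
n1.2.2 (Quinn): max(-6, 16) = 16
n1.2.3 (Quinn): max(13, -17, 10) = 13
n1.2 (Tomas): min(15, 16, 13) = 13
n1.3.1 (Quinn): max(17, 9, -11, -6) = 17
n1.3.2 (Quinn): max(4, 9, 11) = 11
n1.3 (Tomas): min(17, 11) = 11
n1 (Quinn): max(-11, 13, 11) = 13
n2.1.1 (Quinn): max(6, -7) = 6
n2.1.2 (Quinn): max(9, -4) = 9
n2.1 (Tomas): min(6, 9) = 6
n2.2.1 (Quinn): max(-19, -16, 18, -7) = 18
n2.2.2 (Quinn): max(-14, 10, -17) = 10
n2.2 (Tomas): min(18, 10) = 10
n2.3.1 (Quinn): max(6, -19, 8) = 8
n2.3.2 (Quinn): max(20, -14, -1) = 20
n2.3 (Tomas): min(8, 20) = 8
n2 (Quinn): max(6, 10, 8) = 10
n3.1.1 (Quinn): max(-1, -7, -9) = -1
n3.1.2 (Quinn): max(5, -3, -5) = 5
n3.1.3 (Quinn): max(-14, 1, -6) = 1
n3.1.4 (Quinn): max(12, 11, 18) = 18
n3.1 (Tomas): min(-1, 5, 1, 18) = -1
n3.2.1 (Quinn): max(-9, 0) = 0
n3.2.2 (Quinn): max(-12, 4) = 4
n3.2 (Tomas): min(0, 4) = 0
n3 (Quinn): max(-1, 0) = 0
root (Tomas): min(13, 10, 0) = 0
Tomas at root wants the lowest of {n1=13, n2=10, n3=0}, so chooses n3.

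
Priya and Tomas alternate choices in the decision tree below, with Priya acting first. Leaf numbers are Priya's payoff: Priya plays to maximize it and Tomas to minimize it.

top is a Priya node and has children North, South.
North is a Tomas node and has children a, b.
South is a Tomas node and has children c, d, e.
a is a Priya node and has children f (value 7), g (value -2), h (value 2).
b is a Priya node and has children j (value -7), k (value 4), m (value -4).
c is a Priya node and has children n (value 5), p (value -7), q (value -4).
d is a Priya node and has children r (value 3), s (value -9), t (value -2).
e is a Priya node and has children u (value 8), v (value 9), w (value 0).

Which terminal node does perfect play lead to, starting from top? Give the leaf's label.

a (Priya): max(7, -2, 2) = 7
b (Priya): max(-7, 4, -4) = 4
North (Tomas): min(7, 4) = 4
c (Priya): max(5, -7, -4) = 5
d (Priya): max(3, -9, -2) = 3
e (Priya): max(8, 9, 0) = 9
South (Tomas): min(5, 3, 9) = 3
top (Priya): max(4, 3) = 4
At top, Priya picks North (highest: 4).
At North, Tomas picks b (lowest: 4).
At b, Priya picks k (highest: 4).
Terminal value 4.

k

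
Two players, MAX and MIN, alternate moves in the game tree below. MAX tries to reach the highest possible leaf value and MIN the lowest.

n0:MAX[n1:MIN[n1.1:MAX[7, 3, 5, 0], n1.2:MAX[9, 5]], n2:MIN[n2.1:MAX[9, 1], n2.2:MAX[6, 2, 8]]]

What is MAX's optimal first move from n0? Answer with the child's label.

n1.1 (MAX): max(7, 3, 5, 0) = 7
n1.2 (MAX): max(9, 5) = 9
n1 (MIN): min(7, 9) = 7
n2.1 (MAX): max(9, 1) = 9
n2.2 (MAX): max(6, 2, 8) = 8
n2 (MIN): min(9, 8) = 8
n0 (MAX): max(7, 8) = 8
MAX at n0 wants the highest of {n1=7, n2=8}, so chooses n2.

n2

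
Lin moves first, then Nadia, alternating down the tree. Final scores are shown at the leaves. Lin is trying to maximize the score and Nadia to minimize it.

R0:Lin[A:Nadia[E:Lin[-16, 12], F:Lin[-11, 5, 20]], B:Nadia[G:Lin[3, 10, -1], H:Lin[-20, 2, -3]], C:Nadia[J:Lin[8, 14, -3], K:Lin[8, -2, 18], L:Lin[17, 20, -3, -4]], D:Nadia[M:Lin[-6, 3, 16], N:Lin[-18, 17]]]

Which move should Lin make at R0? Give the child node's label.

E (Lin): max(-16, 12) = 12
F (Lin): max(-11, 5, 20) = 20
A (Nadia): min(12, 20) = 12
G (Lin): max(3, 10, -1) = 10
H (Lin): max(-20, 2, -3) = 2
B (Nadia): min(10, 2) = 2
J (Lin): max(8, 14, -3) = 14
K (Lin): max(8, -2, 18) = 18
L (Lin): max(17, 20, -3, -4) = 20
C (Nadia): min(14, 18, 20) = 14
M (Lin): max(-6, 3, 16) = 16
N (Lin): max(-18, 17) = 17
D (Nadia): min(16, 17) = 16
R0 (Lin): max(12, 2, 14, 16) = 16
Lin at R0 wants the highest of {A=12, B=2, C=14, D=16}, so chooses D.

D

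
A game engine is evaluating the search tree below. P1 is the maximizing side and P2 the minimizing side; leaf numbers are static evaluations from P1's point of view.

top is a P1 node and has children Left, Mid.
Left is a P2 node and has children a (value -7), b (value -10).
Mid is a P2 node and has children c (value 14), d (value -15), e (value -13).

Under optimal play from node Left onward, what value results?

Left (P2): min(-7, -10) = -10

-10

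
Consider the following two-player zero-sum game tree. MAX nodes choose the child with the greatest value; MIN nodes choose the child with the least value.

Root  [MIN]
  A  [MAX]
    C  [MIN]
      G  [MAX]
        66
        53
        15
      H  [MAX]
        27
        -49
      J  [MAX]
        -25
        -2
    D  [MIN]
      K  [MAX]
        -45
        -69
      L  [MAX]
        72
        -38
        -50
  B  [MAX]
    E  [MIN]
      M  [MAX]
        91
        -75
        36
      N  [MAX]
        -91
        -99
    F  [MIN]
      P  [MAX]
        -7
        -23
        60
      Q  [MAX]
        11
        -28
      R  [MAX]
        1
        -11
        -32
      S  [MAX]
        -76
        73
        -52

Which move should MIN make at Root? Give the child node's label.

A

G (MAX): max(66, 53, 15) = 66
H (MAX): max(27, -49) = 27
J (MAX): max(-25, -2) = -2
C (MIN): min(66, 27, -2) = -2
K (MAX): max(-45, -69) = -45
L (MAX): max(72, -38, -50) = 72
D (MIN): min(-45, 72) = -45
A (MAX): max(-2, -45) = -2
M (MAX): max(91, -75, 36) = 91
N (MAX): max(-91, -99) = -91
E (MIN): min(91, -91) = -91
P (MAX): max(-7, -23, 60) = 60
Q (MAX): max(11, -28) = 11
R (MAX): max(1, -11, -32) = 1
S (MAX): max(-76, 73, -52) = 73
F (MIN): min(60, 11, 1, 73) = 1
B (MAX): max(-91, 1) = 1
Root (MIN): min(-2, 1) = -2
MIN at Root wants the lowest of {A=-2, B=1}, so chooses A.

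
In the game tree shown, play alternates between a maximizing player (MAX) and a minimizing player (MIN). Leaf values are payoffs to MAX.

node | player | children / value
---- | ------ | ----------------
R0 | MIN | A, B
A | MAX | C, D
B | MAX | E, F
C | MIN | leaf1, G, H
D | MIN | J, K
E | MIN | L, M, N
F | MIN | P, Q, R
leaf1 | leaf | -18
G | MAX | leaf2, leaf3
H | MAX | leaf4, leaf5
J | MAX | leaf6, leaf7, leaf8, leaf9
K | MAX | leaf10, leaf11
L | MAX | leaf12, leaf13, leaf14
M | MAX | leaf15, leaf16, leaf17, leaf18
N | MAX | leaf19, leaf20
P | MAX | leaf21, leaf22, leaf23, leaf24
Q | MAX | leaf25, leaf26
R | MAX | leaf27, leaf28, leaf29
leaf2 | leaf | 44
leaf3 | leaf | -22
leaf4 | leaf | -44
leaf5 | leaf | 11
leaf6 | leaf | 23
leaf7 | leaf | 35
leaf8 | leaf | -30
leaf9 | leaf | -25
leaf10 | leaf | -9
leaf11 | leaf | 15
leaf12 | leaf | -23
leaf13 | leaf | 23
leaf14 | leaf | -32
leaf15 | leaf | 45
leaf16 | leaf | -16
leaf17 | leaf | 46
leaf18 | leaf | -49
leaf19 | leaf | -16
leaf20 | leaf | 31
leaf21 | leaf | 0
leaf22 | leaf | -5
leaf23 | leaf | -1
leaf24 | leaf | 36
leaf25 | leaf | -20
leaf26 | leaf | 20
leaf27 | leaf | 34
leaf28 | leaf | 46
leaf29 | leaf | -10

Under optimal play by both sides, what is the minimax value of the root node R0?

15

G (MAX): max(44, -22) = 44
H (MAX): max(-44, 11) = 11
C (MIN): min(-18, 44, 11) = -18
J (MAX): max(23, 35, -30, -25) = 35
K (MAX): max(-9, 15) = 15
D (MIN): min(35, 15) = 15
A (MAX): max(-18, 15) = 15
L (MAX): max(-23, 23, -32) = 23
M (MAX): max(45, -16, 46, -49) = 46
N (MAX): max(-16, 31) = 31
E (MIN): min(23, 46, 31) = 23
P (MAX): max(0, -5, -1, 36) = 36
Q (MAX): max(-20, 20) = 20
R (MAX): max(34, 46, -10) = 46
F (MIN): min(36, 20, 46) = 20
B (MAX): max(23, 20) = 23
R0 (MIN): min(15, 23) = 15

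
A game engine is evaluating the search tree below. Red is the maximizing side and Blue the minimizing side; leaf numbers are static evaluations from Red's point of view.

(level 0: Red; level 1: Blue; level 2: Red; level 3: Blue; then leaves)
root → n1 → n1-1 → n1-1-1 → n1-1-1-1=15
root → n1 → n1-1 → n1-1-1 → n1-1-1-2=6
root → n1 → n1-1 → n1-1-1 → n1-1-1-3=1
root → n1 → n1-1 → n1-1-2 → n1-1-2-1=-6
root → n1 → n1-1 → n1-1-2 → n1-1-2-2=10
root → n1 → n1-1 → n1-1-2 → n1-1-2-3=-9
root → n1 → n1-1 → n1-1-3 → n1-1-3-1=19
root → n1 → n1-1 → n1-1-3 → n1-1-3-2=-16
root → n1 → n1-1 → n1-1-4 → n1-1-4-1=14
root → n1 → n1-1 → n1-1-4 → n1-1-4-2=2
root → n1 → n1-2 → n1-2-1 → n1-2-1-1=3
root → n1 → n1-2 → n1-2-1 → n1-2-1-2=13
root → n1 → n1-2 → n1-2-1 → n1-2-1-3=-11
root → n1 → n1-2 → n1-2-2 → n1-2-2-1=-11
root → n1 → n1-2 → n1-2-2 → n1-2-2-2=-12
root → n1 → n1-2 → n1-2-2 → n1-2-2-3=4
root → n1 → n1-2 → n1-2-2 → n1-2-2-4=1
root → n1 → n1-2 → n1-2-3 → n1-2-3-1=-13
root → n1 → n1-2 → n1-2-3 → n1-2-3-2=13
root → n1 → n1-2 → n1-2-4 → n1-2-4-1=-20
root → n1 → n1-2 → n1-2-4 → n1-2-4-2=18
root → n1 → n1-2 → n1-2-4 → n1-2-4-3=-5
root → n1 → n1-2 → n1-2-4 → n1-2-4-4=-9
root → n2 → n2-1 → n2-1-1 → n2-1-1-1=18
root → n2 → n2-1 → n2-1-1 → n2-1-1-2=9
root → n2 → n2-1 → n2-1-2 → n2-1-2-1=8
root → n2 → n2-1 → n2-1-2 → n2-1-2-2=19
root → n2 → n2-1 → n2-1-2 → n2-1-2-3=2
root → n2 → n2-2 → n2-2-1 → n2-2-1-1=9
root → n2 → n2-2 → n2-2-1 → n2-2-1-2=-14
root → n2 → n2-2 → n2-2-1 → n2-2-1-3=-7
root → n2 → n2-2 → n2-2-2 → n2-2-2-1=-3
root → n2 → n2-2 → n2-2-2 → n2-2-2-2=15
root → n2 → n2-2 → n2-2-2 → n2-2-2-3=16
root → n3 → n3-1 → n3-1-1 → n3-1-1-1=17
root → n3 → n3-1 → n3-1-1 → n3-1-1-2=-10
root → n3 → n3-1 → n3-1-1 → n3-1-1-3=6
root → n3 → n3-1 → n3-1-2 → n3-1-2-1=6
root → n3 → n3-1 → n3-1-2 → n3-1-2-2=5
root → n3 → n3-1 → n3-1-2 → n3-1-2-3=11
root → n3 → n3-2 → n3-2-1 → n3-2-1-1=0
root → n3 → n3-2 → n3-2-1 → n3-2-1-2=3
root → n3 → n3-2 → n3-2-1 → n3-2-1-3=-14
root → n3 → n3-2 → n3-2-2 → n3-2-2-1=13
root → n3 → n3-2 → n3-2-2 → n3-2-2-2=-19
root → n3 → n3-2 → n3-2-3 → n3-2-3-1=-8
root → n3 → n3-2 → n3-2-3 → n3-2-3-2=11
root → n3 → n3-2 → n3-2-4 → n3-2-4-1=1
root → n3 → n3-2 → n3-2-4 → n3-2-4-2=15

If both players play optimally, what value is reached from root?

n1-1-1 (Blue): min(15, 6, 1) = 1
n1-1-2 (Blue): min(-6, 10, -9) = -9
n1-1-3 (Blue): min(19, -16) = -16
n1-1-4 (Blue): min(14, 2) = 2
n1-1 (Red): max(1, -9, -16, 2) = 2
n1-2-1 (Blue): min(3, 13, -11) = -11
n1-2-2 (Blue): min(-11, -12, 4, 1) = -12
n1-2-3 (Blue): min(-13, 13) = -13
n1-2-4 (Blue): min(-20, 18, -5, -9) = -20
n1-2 (Red): max(-11, -12, -13, -20) = -11
n1 (Blue): min(2, -11) = -11
n2-1-1 (Blue): min(18, 9) = 9
n2-1-2 (Blue): min(8, 19, 2) = 2
n2-1 (Red): max(9, 2) = 9
n2-2-1 (Blue): min(9, -14, -7) = -14
n2-2-2 (Blue): min(-3, 15, 16) = -3
n2-2 (Red): max(-14, -3) = -3
n2 (Blue): min(9, -3) = -3
n3-1-1 (Blue): min(17, -10, 6) = -10
n3-1-2 (Blue): min(6, 5, 11) = 5
n3-1 (Red): max(-10, 5) = 5
n3-2-1 (Blue): min(0, 3, -14) = -14
n3-2-2 (Blue): min(13, -19) = -19
n3-2-3 (Blue): min(-8, 11) = -8
n3-2-4 (Blue): min(1, 15) = 1
n3-2 (Red): max(-14, -19, -8, 1) = 1
n3 (Blue): min(5, 1) = 1
root (Red): max(-11, -3, 1) = 1

1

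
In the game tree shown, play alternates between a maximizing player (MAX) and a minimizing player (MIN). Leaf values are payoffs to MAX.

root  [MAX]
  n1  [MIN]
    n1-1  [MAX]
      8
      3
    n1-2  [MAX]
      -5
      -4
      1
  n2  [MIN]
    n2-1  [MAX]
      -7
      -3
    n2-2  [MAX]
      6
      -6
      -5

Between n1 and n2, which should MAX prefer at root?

n1-1 (MAX): max(8, 3) = 8
n1-2 (MAX): max(-5, -4, 1) = 1
n1 (MIN): min(8, 1) = 1
n2-1 (MAX): max(-7, -3) = -3
n2-2 (MAX): max(6, -6, -5) = 6
n2 (MIN): min(-3, 6) = -3
MAX prefers the higher value; n1=1, n2=-3. n1 is better since 1 > -3.

n1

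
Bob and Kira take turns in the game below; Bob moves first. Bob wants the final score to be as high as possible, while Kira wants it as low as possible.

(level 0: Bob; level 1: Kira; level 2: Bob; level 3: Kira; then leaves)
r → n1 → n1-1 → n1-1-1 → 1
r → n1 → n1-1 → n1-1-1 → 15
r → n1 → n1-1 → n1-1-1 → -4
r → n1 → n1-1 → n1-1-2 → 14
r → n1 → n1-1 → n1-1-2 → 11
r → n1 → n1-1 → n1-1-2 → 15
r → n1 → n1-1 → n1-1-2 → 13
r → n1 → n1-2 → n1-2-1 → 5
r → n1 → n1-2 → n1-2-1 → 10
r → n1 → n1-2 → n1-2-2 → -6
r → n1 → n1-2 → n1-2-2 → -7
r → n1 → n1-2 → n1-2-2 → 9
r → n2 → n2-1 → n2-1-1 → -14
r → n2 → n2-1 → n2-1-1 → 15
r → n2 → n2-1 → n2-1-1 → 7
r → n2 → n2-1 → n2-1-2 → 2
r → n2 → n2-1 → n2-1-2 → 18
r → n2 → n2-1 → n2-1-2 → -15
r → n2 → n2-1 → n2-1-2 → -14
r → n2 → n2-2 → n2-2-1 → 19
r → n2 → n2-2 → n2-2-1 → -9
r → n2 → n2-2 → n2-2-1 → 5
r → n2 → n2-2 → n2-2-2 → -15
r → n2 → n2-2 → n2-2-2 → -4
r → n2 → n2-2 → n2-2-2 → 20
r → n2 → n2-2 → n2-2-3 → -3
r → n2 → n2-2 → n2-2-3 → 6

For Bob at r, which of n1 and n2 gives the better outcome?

n1

n1-1-1 (Kira): min(1, 15, -4) = -4
n1-1-2 (Kira): min(14, 11, 15, 13) = 11
n1-1 (Bob): max(-4, 11) = 11
n1-2-1 (Kira): min(5, 10) = 5
n1-2-2 (Kira): min(-6, -7, 9) = -7
n1-2 (Bob): max(5, -7) = 5
n1 (Kira): min(11, 5) = 5
n2-1-1 (Kira): min(-14, 15, 7) = -14
n2-1-2 (Kira): min(2, 18, -15, -14) = -15
n2-1 (Bob): max(-14, -15) = -14
n2-2-1 (Kira): min(19, -9, 5) = -9
n2-2-2 (Kira): min(-15, -4, 20) = -15
n2-2-3 (Kira): min(-3, 6) = -3
n2-2 (Bob): max(-9, -15, -3) = -3
n2 (Kira): min(-14, -3) = -14
Bob prefers the higher value; n1=5, n2=-14. n1 is better since 5 > -14.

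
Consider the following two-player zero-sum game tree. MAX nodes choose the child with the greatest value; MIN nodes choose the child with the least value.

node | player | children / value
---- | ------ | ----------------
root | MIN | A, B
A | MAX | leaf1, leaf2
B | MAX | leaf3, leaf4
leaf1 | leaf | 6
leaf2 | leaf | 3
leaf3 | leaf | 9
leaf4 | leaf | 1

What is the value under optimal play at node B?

9

B (MAX): max(9, 1) = 9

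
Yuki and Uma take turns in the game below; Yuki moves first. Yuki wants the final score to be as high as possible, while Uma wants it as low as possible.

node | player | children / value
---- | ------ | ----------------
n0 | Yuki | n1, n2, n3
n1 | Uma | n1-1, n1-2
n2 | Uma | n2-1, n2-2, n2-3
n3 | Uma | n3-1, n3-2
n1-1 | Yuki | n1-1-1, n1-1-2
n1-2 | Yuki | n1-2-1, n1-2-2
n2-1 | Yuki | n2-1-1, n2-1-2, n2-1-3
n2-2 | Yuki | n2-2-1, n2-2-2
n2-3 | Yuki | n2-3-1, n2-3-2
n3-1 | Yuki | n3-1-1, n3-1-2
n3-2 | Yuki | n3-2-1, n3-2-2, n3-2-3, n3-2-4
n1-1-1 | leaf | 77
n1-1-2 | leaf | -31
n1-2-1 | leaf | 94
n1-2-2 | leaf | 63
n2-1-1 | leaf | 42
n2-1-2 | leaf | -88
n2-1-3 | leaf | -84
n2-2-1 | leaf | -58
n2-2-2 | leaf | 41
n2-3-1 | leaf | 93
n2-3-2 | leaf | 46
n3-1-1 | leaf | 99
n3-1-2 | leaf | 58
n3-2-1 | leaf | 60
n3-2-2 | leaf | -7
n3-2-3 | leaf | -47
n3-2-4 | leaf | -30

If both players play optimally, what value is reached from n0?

77

n1-1 (Yuki): max(77, -31) = 77
n1-2 (Yuki): max(94, 63) = 94
n1 (Uma): min(77, 94) = 77
n2-1 (Yuki): max(42, -88, -84) = 42
n2-2 (Yuki): max(-58, 41) = 41
n2-3 (Yuki): max(93, 46) = 93
n2 (Uma): min(42, 41, 93) = 41
n3-1 (Yuki): max(99, 58) = 99
n3-2 (Yuki): max(60, -7, -47, -30) = 60
n3 (Uma): min(99, 60) = 60
n0 (Yuki): max(77, 41, 60) = 77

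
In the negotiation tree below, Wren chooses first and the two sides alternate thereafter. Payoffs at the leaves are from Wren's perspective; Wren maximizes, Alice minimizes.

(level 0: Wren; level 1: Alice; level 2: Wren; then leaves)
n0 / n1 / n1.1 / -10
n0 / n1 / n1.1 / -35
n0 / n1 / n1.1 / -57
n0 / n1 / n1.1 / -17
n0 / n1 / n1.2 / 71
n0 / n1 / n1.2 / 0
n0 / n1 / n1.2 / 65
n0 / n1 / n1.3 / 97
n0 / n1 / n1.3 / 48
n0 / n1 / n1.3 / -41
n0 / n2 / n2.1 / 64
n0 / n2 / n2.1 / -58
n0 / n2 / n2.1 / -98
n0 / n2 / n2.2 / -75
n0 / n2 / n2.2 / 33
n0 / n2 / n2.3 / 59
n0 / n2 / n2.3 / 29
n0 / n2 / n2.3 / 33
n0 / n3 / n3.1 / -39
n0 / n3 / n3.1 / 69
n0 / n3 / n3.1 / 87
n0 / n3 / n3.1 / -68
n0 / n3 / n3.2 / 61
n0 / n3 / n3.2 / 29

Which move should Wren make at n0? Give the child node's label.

n1.1 (Wren): max(-10, -35, -57, -17) = -10
n1.2 (Wren): max(71, 0, 65) = 71
n1.3 (Wren): max(97, 48, -41) = 97
n1 (Alice): min(-10, 71, 97) = -10
n2.1 (Wren): max(64, -58, -98) = 64
n2.2 (Wren): max(-75, 33) = 33
n2.3 (Wren): max(59, 29, 33) = 59
n2 (Alice): min(64, 33, 59) = 33
n3.1 (Wren): max(-39, 69, 87, -68) = 87
n3.2 (Wren): max(61, 29) = 61
n3 (Alice): min(87, 61) = 61
n0 (Wren): max(-10, 33, 61) = 61
Wren at n0 wants the highest of {n1=-10, n2=33, n3=61}, so chooses n3.

n3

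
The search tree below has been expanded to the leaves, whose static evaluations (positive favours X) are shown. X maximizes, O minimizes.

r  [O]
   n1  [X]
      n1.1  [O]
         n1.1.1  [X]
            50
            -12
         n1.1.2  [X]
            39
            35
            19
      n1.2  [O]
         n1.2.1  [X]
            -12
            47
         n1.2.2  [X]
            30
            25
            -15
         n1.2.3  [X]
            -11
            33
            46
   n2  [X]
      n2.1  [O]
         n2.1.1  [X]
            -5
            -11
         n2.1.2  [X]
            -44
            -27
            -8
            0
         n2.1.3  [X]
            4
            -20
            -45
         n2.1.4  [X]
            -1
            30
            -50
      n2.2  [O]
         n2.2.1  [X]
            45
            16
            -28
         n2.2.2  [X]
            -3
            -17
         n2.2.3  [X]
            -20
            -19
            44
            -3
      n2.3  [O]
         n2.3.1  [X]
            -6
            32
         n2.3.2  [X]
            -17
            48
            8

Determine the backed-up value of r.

n1.1.1 (X): max(50, -12) = 50
n1.1.2 (X): max(39, 35, 19) = 39
n1.1 (O): min(50, 39) = 39
n1.2.1 (X): max(-12, 47) = 47
n1.2.2 (X): max(30, 25, -15) = 30
n1.2.3 (X): max(-11, 33, 46) = 46
n1.2 (O): min(47, 30, 46) = 30
n1 (X): max(39, 30) = 39
n2.1.1 (X): max(-5, -11) = -5
n2.1.2 (X): max(-44, -27, -8, 0) = 0
n2.1.3 (X): max(4, -20, -45) = 4
n2.1.4 (X): max(-1, 30, -50) = 30
n2.1 (O): min(-5, 0, 4, 30) = -5
n2.2.1 (X): max(45, 16, -28) = 45
n2.2.2 (X): max(-3, -17) = -3
n2.2.3 (X): max(-20, -19, 44, -3) = 44
n2.2 (O): min(45, -3, 44) = -3
n2.3.1 (X): max(-6, 32) = 32
n2.3.2 (X): max(-17, 48, 8) = 48
n2.3 (O): min(32, 48) = 32
n2 (X): max(-5, -3, 32) = 32
r (O): min(39, 32) = 32

32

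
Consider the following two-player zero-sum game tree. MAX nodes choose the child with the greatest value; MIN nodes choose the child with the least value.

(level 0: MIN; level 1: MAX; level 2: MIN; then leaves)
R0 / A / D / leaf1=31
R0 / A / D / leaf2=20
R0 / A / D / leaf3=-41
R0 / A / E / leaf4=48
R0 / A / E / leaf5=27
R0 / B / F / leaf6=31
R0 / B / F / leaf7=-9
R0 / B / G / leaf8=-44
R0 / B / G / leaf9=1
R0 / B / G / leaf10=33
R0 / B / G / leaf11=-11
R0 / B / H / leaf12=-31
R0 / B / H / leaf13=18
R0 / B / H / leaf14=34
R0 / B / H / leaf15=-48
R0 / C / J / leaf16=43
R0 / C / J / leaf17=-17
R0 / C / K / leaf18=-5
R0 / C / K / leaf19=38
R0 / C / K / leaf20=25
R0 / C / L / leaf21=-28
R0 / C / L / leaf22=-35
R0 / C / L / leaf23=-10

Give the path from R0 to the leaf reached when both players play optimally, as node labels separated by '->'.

D (MIN): min(31, 20, -41) = -41
E (MIN): min(48, 27) = 27
A (MAX): max(-41, 27) = 27
F (MIN): min(31, -9) = -9
G (MIN): min(-44, 1, 33, -11) = -44
H (MIN): min(-31, 18, 34, -48) = -48
B (MAX): max(-9, -44, -48) = -9
J (MIN): min(43, -17) = -17
K (MIN): min(-5, 38, 25) = -5
L (MIN): min(-28, -35, -10) = -35
C (MAX): max(-17, -5, -35) = -5
R0 (MIN): min(27, -9, -5) = -9
At R0, MIN picks B (lowest: -9).
At B, MAX picks F (highest: -9).
At F, MIN picks leaf7 (lowest: -9).
Terminal value -9.

R0 -> B -> F -> leaf7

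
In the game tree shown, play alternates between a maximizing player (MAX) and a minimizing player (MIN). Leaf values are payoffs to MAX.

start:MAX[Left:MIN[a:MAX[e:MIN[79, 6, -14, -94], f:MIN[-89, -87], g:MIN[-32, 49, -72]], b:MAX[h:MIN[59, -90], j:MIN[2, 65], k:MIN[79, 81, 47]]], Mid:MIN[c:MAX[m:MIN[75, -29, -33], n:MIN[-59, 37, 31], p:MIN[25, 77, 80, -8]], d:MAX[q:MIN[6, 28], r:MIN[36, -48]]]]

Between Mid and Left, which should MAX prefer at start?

m (MIN): min(75, -29, -33) = -33
n (MIN): min(-59, 37, 31) = -59
p (MIN): min(25, 77, 80, -8) = -8
c (MAX): max(-33, -59, -8) = -8
q (MIN): min(6, 28) = 6
r (MIN): min(36, -48) = -48
d (MAX): max(6, -48) = 6
Mid (MIN): min(-8, 6) = -8
e (MIN): min(79, 6, -14, -94) = -94
f (MIN): min(-89, -87) = -89
g (MIN): min(-32, 49, -72) = -72
a (MAX): max(-94, -89, -72) = -72
h (MIN): min(59, -90) = -90
j (MIN): min(2, 65) = 2
k (MIN): min(79, 81, 47) = 47
b (MAX): max(-90, 2, 47) = 47
Left (MIN): min(-72, 47) = -72
MAX prefers the higher value; Mid=-8, Left=-72. Mid is better since -8 > -72.

Mid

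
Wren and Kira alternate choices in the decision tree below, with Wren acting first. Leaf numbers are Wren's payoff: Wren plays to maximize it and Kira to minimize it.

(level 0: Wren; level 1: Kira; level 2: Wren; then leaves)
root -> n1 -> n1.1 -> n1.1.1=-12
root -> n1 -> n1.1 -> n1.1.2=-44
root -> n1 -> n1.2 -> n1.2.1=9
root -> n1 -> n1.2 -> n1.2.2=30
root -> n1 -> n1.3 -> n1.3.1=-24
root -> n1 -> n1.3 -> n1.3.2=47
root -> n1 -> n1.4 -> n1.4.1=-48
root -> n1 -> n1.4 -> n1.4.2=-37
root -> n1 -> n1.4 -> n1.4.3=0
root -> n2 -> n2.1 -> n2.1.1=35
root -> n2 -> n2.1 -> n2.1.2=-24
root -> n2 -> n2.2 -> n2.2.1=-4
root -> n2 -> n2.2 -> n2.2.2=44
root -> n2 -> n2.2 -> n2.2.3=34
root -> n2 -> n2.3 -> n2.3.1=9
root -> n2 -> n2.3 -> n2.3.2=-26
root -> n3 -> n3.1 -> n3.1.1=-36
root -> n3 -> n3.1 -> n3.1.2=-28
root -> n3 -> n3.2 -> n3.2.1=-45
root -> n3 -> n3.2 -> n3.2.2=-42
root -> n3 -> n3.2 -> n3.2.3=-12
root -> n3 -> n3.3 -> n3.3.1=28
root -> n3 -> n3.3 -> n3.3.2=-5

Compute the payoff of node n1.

n1.1 (Wren): max(-12, -44) = -12
n1.2 (Wren): max(9, 30) = 30
n1.3 (Wren): max(-24, 47) = 47
n1.4 (Wren): max(-48, -37, 0) = 0
n1 (Kira): min(-12, 30, 47, 0) = -12

-12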